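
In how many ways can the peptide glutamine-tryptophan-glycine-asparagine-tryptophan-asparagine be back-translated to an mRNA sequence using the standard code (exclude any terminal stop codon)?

32

Gln: 2 codons.
Trp: 1 codon.
Gly: 4 codons.
Asn: 2 codons.
Trp: 1 codon.
Asn: 2 codons.
2 × 1 × 4 × 2 × 1 × 2 = 32.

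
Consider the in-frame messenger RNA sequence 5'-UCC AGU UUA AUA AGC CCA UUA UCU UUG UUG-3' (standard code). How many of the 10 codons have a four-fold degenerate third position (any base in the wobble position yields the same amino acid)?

3

Codon 1 UCC (Ser): third position 4-fold.
Codon 2 AGU (Ser): third position 2-fold.
Codon 3 UUA (Leu): third position 2-fold.
Codon 4 AUA (Ile): third position 3-fold.
Codon 5 AGC (Ser): third position 2-fold.
Codon 6 CCA (Pro): third position 4-fold.
Codon 7 UUA (Leu): third position 2-fold.
Codon 8 UCU (Ser): third position 4-fold.
Codon 9 UUG (Leu): third position 2-fold.
Codon 10 UUG (Leu): third position 2-fold.
Four-fold degenerate third positions: 3.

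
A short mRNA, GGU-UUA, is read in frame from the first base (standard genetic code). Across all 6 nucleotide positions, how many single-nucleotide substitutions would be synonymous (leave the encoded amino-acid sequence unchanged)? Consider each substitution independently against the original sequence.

5

Codon 1 (GGU, Gly): 3 synonymous substitutions.
Codon 2 (UUA, Leu): 2 synonymous substitutions.
Total: 3 + 2 = 5.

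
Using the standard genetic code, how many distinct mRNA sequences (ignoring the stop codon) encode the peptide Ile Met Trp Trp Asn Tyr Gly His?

Ile: 3 codons.
Met: 1 codon.
Trp: 1 codon.
Trp: 1 codon.
Asn: 2 codons.
Tyr: 2 codons.
Gly: 4 codons.
His: 2 codons.
3 × 1 × 1 × 1 × 2 × 2 × 4 × 2 = 96.

96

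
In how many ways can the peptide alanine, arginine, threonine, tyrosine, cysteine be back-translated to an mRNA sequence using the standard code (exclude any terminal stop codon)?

384

Ala: 4 codons.
Arg: 6 codons.
Thr: 4 codons.
Tyr: 2 codons.
Cys: 2 codons.
4 × 6 × 4 × 2 × 2 = 384.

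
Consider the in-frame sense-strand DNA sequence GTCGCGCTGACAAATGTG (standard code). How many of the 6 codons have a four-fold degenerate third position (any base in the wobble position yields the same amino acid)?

Codon 1 GTC (Val): third position 4-fold.
Codon 2 GCG (Ala): third position 4-fold.
Codon 3 CTG (Leu): third position 4-fold.
Codon 4 ACA (Thr): third position 4-fold.
Codon 5 AAT (Asn): third position 2-fold.
Codon 6 GTG (Val): third position 4-fold.
Four-fold degenerate third positions: 5.

5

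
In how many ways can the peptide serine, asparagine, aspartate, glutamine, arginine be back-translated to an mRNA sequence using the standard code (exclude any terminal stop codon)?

Ser: 6 codons.
Asn: 2 codons.
Asp: 2 codons.
Gln: 2 codons.
Arg: 6 codons.
6 × 2 × 2 × 2 × 6 = 288.

288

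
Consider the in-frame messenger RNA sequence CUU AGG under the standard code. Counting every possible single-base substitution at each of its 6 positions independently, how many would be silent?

Codon 1 (CUU, Leu): 3 synonymous substitutions.
Codon 2 (AGG, Arg): 2 synonymous substitutions.
Total: 3 + 2 = 5.

5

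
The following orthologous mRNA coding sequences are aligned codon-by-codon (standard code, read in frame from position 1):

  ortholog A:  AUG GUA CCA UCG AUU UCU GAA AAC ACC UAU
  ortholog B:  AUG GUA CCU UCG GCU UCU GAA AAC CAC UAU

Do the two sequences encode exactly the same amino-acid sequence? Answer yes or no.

Codon 1: AUG Met / AUG Met — identical.
Codon 2: GUA Val / GUA Val — identical.
Codon 3: CCA Pro / CCU Pro — synonymous.
Codon 4: UCG Ser / UCG Ser — identical.
Codon 5: AUU Ile / GCU Ala — nonsynonymous.
Codon 6: UCU Ser / UCU Ser — identical.
Codon 7: GAA Glu / GAA Glu — identical.
Codon 8: AAC Asn / AAC Asn — identical.
Codon 9: ACC Thr / CAC His — nonsynonymous.
Codon 10: UAU Tyr / UAU Tyr — identical.
Nonsynonymous differences: 2 → different protein.

no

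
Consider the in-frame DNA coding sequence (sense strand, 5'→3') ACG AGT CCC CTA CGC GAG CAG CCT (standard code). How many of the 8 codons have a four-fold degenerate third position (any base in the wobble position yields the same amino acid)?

Codon 1 ACG (Thr): third position 4-fold.
Codon 2 AGT (Ser): third position 2-fold.
Codon 3 CCC (Pro): third position 4-fold.
Codon 4 CTA (Leu): third position 4-fold.
Codon 5 CGC (Arg): third position 4-fold.
Codon 6 GAG (Glu): third position 2-fold.
Codon 7 CAG (Gln): third position 2-fold.
Codon 8 CCT (Pro): third position 4-fold.
Four-fold degenerate third positions: 5.

5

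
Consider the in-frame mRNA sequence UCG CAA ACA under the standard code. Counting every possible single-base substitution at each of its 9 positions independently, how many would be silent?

7

Codon 1 (UCG, Ser): 3 synonymous substitutions.
Codon 2 (CAA, Gln): 1 synonymous substitution.
Codon 3 (ACA, Thr): 3 synonymous substitutions.
Total: 3 + 1 + 3 = 7.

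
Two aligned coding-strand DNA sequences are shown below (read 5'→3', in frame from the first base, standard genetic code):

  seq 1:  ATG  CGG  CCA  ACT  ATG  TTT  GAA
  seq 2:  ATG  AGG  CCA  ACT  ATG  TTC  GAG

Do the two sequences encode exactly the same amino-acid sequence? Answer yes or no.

yes

Codon 1: ATG Met / ATG Met — identical.
Codon 2: CGG Arg / AGG Arg — synonymous.
Codon 3: CCA Pro / CCA Pro — identical.
Codon 4: ACT Thr / ACT Thr — identical.
Codon 5: ATG Met / ATG Met — identical.
Codon 6: TTT Phe / TTC Phe — synonymous.
Codon 7: GAA Glu / GAG Glu — synonymous.
Nonsynonymous differences: 0 → same protein.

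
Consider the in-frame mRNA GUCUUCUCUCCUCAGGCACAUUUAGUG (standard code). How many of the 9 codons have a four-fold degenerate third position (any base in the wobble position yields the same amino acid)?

5

Codon 1 GUC (Val): third position 4-fold.
Codon 2 UUC (Phe): third position 2-fold.
Codon 3 UCU (Ser): third position 4-fold.
Codon 4 CCU (Pro): third position 4-fold.
Codon 5 CAG (Gln): third position 2-fold.
Codon 6 GCA (Ala): third position 4-fold.
Codon 7 CAU (His): third position 2-fold.
Codon 8 UUA (Leu): third position 2-fold.
Codon 9 GUG (Val): third position 4-fold.
Four-fold degenerate third positions: 5.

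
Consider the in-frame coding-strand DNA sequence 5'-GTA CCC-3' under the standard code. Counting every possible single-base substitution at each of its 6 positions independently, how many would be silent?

Codon 1 (GTA, Val): 3 synonymous substitutions.
Codon 2 (CCC, Pro): 3 synonymous substitutions.
Total: 3 + 3 = 6.

6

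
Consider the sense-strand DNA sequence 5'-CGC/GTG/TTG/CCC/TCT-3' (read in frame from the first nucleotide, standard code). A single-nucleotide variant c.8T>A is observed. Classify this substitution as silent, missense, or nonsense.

Position 8 falls in codon 3: TTG → Leu.
After the substitution the codon is TAG → Stop.
The new codon is a stop codon, so this is a nonsense mutation.

nonsense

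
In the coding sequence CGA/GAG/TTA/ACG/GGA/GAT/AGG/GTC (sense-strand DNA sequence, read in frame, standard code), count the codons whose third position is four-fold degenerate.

Codon 1 CGA (Arg): third position 4-fold.
Codon 2 GAG (Glu): third position 2-fold.
Codon 3 TTA (Leu): third position 2-fold.
Codon 4 ACG (Thr): third position 4-fold.
Codon 5 GGA (Gly): third position 4-fold.
Codon 6 GAT (Asp): third position 2-fold.
Codon 7 AGG (Arg): third position 2-fold.
Codon 8 GTC (Val): third position 4-fold.
Four-fold degenerate third positions: 4.

4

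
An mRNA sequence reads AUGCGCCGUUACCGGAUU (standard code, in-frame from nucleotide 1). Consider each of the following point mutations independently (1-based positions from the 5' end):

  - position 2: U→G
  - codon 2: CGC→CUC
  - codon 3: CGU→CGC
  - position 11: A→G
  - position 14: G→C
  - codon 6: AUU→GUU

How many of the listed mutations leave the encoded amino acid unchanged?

Codon 1: AUG (Met) → AGG (Arg) — missense.
Codon 2: CGC (Arg) → CUC (Leu) — missense.
Codon 3: CGU (Arg) → CGC (Arg) — synonymous.
Codon 4: UAC (Tyr) → UGC (Cys) — missense.
Codon 5: CGG (Arg) → CCG (Pro) — missense.
Codon 6: AUU (Ile) → GUU (Val) — missense.
Synonymous: 1 of 6.

1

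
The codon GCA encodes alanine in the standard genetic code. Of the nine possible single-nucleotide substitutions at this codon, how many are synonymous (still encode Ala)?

3

Position 1: none → 0 synonymous.
Position 2: none → 0 synonymous.
Position 3: GCT, GCC, GCG → 3 synonymous.
Total: 0 + 0 + 3 = 3.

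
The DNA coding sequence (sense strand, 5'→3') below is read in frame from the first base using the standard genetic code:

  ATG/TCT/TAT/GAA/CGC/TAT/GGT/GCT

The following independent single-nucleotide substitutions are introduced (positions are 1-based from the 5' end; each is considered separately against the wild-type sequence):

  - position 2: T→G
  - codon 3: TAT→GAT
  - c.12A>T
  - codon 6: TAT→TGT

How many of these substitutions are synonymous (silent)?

Codon 1: ATG (Met) → AGG (Arg) — missense.
Codon 3: TAT (Tyr) → GAT (Asp) — missense.
Codon 4: GAA (Glu) → GAT (Asp) — missense.
Codon 6: TAT (Tyr) → TGT (Cys) — missense.
Synonymous: 0 of 4.

0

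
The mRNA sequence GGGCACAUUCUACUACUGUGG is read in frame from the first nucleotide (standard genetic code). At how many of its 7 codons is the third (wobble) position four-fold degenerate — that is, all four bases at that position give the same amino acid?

Codon 1 GGG (Gly): third position 4-fold.
Codon 2 CAC (His): third position 2-fold.
Codon 3 AUU (Ile): third position 3-fold.
Codon 4 CUA (Leu): third position 4-fold.
Codon 5 CUA (Leu): third position 4-fold.
Codon 6 CUG (Leu): third position 4-fold.
Codon 7 UGG (Trp): third position 1-fold.
Four-fold degenerate third positions: 4.

4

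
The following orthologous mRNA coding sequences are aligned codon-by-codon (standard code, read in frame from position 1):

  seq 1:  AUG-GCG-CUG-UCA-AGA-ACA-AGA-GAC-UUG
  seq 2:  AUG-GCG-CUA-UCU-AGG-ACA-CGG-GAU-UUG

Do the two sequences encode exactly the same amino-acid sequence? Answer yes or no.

Codon 1: AUG Met / AUG Met — identical.
Codon 2: GCG Ala / GCG Ala — identical.
Codon 3: CUG Leu / CUA Leu — synonymous.
Codon 4: UCA Ser / UCU Ser — synonymous.
Codon 5: AGA Arg / AGG Arg — synonymous.
Codon 6: ACA Thr / ACA Thr — identical.
Codon 7: AGA Arg / CGG Arg — synonymous.
Codon 8: GAC Asp / GAU Asp — synonymous.
Codon 9: UUG Leu / UUG Leu — identical.
Nonsynonymous differences: 0 → same protein.

yes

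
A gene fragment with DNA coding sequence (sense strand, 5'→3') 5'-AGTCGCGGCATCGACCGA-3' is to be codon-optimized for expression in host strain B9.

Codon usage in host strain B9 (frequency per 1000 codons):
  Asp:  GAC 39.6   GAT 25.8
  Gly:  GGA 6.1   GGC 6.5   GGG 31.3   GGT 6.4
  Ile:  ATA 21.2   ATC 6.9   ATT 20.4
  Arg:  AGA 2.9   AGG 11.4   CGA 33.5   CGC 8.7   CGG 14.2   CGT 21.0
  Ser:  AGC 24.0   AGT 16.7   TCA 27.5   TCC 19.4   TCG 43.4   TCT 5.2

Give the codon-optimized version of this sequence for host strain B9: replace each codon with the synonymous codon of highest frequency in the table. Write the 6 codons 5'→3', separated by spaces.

Codon 1 (Ser): best is TCG at 43.4.
Codon 2 (Arg): best is CGA at 33.5.
Codon 3 (Gly): best is GGG at 31.3.
Codon 4 (Ile): best is ATA at 21.2.
Codon 5 (Asp): best is GAC at 39.6.
Codon 6 (Arg): best is CGA at 33.5.

TCG CGA GGG ATA GAC CGA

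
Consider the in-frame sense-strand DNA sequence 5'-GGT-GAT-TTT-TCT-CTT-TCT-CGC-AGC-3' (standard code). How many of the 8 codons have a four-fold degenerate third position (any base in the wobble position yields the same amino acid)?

Codon 1 GGT (Gly): third position 4-fold.
Codon 2 GAT (Asp): third position 2-fold.
Codon 3 TTT (Phe): third position 2-fold.
Codon 4 TCT (Ser): third position 4-fold.
Codon 5 CTT (Leu): third position 4-fold.
Codon 6 TCT (Ser): third position 4-fold.
Codon 7 CGC (Arg): third position 4-fold.
Codon 8 AGC (Ser): third position 2-fold.
Four-fold degenerate third positions: 5.

5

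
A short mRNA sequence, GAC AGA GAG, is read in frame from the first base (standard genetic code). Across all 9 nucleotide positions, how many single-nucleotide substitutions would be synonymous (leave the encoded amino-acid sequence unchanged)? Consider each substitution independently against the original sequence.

Codon 1 (GAC, Asp): 1 synonymous substitution.
Codon 2 (AGA, Arg): 2 synonymous substitutions.
Codon 3 (GAG, Glu): 1 synonymous substitution.
Total: 1 + 2 + 1 = 4.

4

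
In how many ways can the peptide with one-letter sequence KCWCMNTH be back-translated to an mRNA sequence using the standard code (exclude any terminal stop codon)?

Lys: 2 codons.
Cys: 2 codons.
Trp: 1 codon.
Cys: 2 codons.
Met: 1 codon.
Asn: 2 codons.
Thr: 4 codons.
His: 2 codons.
2 × 2 × 1 × 2 × 1 × 2 × 4 × 2 = 128.

128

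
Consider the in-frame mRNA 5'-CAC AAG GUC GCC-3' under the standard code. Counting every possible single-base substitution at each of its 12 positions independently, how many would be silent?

Codon 1 (CAC, His): 1 synonymous substitution.
Codon 2 (AAG, Lys): 1 synonymous substitution.
Codon 3 (GUC, Val): 3 synonymous substitutions.
Codon 4 (GCC, Ala): 3 synonymous substitutions.
Total: 1 + 1 + 3 + 3 = 8.

8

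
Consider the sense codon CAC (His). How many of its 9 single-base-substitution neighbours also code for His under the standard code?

1

Position 1: none → 0 synonymous.
Position 2: none → 0 synonymous.
Position 3: CAU → 1 synonymous.
Total: 0 + 0 + 1 = 1.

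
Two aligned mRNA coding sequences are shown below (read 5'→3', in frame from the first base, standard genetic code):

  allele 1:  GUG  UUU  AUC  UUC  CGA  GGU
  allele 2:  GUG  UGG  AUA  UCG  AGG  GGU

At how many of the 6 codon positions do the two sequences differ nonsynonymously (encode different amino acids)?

2

Codon 1: GUG Val / GUG Val — identical.
Codon 2: UUU Phe / UGG Trp — nonsynonymous.
Codon 3: AUC Ile / AUA Ile — synonymous.
Codon 4: UUC Phe / UCG Ser — nonsynonymous.
Codon 5: CGA Arg / AGG Arg — synonymous.
Codon 6: GGU Gly / GGU Gly — identical.
Nonsynonymous differences: 2.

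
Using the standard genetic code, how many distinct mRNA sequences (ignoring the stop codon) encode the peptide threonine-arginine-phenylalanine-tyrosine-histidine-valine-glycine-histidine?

6144

Thr: 4 codons.
Arg: 6 codons.
Phe: 2 codons.
Tyr: 2 codons.
His: 2 codons.
Val: 4 codons.
Gly: 4 codons.
His: 2 codons.
4 × 6 × 2 × 2 × 2 × 4 × 4 × 2 = 6144.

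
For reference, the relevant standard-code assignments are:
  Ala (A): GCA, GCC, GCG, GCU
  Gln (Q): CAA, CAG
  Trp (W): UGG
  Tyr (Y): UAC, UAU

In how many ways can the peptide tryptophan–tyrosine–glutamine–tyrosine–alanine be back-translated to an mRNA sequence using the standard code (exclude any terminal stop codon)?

32

Trp: 1 codon.
Tyr: 2 codons.
Gln: 2 codons.
Tyr: 2 codons.
Ala: 4 codons.
1 × 2 × 2 × 2 × 4 = 32.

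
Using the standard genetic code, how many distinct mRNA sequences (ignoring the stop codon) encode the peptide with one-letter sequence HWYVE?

His: 2 codons.
Trp: 1 codon.
Tyr: 2 codons.
Val: 4 codons.
Glu: 2 codons.
2 × 1 × 2 × 4 × 2 = 32.

32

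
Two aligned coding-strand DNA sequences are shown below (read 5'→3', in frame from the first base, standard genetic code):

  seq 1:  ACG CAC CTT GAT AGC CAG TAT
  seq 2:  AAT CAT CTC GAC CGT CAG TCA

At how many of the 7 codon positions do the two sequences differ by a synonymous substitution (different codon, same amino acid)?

Codon 1: ACG Thr / AAT Asn — nonsynonymous.
Codon 2: CAC His / CAT His — synonymous.
Codon 3: CTT Leu / CTC Leu — synonymous.
Codon 4: GAT Asp / GAC Asp — synonymous.
Codon 5: AGC Ser / CGT Arg — nonsynonymous.
Codon 6: CAG Gln / CAG Gln — identical.
Codon 7: TAT Tyr / TCA Ser — nonsynonymous.
Synonymous differences: 3.

3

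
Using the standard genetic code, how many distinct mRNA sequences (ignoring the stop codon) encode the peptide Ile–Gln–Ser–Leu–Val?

864

Ile: 3 codons.
Gln: 2 codons.
Ser: 6 codons.
Leu: 6 codons.
Val: 4 codons.
3 × 2 × 6 × 6 × 4 = 864.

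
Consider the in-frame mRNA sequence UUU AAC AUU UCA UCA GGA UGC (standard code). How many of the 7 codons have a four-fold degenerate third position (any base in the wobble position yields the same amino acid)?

Codon 1 UUU (Phe): third position 2-fold.
Codon 2 AAC (Asn): third position 2-fold.
Codon 3 AUU (Ile): third position 3-fold.
Codon 4 UCA (Ser): third position 4-fold.
Codon 5 UCA (Ser): third position 4-fold.
Codon 6 GGA (Gly): third position 4-fold.
Codon 7 UGC (Cys): third position 2-fold.
Four-fold degenerate third positions: 3.

3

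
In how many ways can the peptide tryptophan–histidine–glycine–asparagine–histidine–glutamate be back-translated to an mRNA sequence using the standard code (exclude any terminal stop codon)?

Trp: 1 codon.
His: 2 codons.
Gly: 4 codons.
Asn: 2 codons.
His: 2 codons.
Glu: 2 codons.
1 × 2 × 4 × 2 × 2 × 2 = 64.

64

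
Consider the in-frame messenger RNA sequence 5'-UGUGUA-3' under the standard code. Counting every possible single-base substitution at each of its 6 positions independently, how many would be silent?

4

Codon 1 (UGU, Cys): 1 synonymous substitution.
Codon 2 (GUA, Val): 3 synonymous substitutions.
Total: 1 + 3 = 4.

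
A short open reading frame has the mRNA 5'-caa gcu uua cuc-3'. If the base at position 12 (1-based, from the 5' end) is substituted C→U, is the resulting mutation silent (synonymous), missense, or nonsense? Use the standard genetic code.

silent

Position 12 falls in codon 4: CUC → Leu.
After the substitution the codon is CUU → Leu.
Both encode Leu, so the change is synonymous.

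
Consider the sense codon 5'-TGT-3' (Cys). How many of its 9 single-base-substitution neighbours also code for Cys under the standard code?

Position 1: none → 0 synonymous.
Position 2: none → 0 synonymous.
Position 3: TGC → 1 synonymous.
Total: 0 + 0 + 1 = 1.

1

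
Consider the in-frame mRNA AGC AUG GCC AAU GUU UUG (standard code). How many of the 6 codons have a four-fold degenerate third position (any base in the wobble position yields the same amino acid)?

Codon 1 AGC (Ser): third position 2-fold.
Codon 2 AUG (Met): third position 1-fold.
Codon 3 GCC (Ala): third position 4-fold.
Codon 4 AAU (Asn): third position 2-fold.
Codon 5 GUU (Val): third position 4-fold.
Codon 6 UUG (Leu): third position 2-fold.
Four-fold degenerate third positions: 2.

2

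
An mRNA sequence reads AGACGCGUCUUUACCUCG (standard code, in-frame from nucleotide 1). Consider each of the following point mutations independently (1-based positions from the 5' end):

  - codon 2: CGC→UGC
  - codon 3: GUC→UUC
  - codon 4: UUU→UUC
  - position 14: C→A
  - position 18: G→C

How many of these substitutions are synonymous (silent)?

Codon 2: CGC (Arg) → UGC (Cys) — missense.
Codon 3: GUC (Val) → UUC (Phe) — missense.
Codon 4: UUU (Phe) → UUC (Phe) — synonymous.
Codon 5: ACC (Thr) → AAC (Asn) — missense.
Codon 6: UCG (Ser) → UCC (Ser) — synonymous.
Synonymous: 2 of 5.

2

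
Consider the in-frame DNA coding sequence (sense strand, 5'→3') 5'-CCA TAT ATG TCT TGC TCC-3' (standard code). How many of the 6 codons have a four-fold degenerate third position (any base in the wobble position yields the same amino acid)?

Codon 1 CCA (Pro): third position 4-fold.
Codon 2 TAT (Tyr): third position 2-fold.
Codon 3 ATG (Met): third position 1-fold.
Codon 4 TCT (Ser): third position 4-fold.
Codon 5 TGC (Cys): third position 2-fold.
Codon 6 TCC (Ser): third position 4-fold.
Four-fold degenerate third positions: 3.

3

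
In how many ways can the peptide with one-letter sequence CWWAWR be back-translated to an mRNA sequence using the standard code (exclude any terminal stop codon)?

Cys: 2 codons.
Trp: 1 codon.
Trp: 1 codon.
Ala: 4 codons.
Trp: 1 codon.
Arg: 6 codons.
2 × 1 × 1 × 4 × 1 × 6 = 48.

48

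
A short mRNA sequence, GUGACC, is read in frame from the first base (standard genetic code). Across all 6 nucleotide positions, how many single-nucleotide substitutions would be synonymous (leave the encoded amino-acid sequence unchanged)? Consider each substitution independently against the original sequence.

6

Codon 1 (GUG, Val): 3 synonymous substitutions.
Codon 2 (ACC, Thr): 3 synonymous substitutions.
Total: 3 + 3 = 6.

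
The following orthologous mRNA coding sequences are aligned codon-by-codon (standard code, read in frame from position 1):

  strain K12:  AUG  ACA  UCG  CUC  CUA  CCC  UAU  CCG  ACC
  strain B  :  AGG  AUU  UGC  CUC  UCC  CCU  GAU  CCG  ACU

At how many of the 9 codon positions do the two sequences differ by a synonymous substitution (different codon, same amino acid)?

Codon 1: AUG Met / AGG Arg — nonsynonymous.
Codon 2: ACA Thr / AUU Ile — nonsynonymous.
Codon 3: UCG Ser / UGC Cys — nonsynonymous.
Codon 4: CUC Leu / CUC Leu — identical.
Codon 5: CUA Leu / UCC Ser — nonsynonymous.
Codon 6: CCC Pro / CCU Pro — synonymous.
Codon 7: UAU Tyr / GAU Asp — nonsynonymous.
Codon 8: CCG Pro / CCG Pro — identical.
Codon 9: ACC Thr / ACU Thr — synonymous.
Synonymous differences: 2.

2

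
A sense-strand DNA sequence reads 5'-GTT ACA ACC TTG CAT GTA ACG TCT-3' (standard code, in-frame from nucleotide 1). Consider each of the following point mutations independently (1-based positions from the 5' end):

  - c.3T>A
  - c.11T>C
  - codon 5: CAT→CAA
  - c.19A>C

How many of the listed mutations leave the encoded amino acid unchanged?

Codon 1: GTT (Val) → GTA (Val) — synonymous.
Codon 4: TTG (Leu) → TCG (Ser) — missense.
Codon 5: CAT (His) → CAA (Gln) — missense.
Codon 7: ACG (Thr) → CCG (Pro) — missense.
Synonymous: 1 of 4.

1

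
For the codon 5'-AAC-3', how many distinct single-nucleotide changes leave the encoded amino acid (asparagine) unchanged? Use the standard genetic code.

1

Position 1: none → 0 synonymous.
Position 2: none → 0 synonymous.
Position 3: AAU → 1 synonymous.
Total: 0 + 0 + 1 = 1.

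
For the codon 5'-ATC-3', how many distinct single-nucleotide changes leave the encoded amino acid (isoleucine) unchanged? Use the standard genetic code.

2

Position 1: none → 0 synonymous.
Position 2: none → 0 synonymous.
Position 3: ATT, ATA → 2 synonymous.
Total: 0 + 0 + 2 = 2.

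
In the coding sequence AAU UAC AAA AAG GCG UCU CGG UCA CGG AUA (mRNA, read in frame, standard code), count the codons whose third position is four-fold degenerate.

5

Codon 1 AAU (Asn): third position 2-fold.
Codon 2 UAC (Tyr): third position 2-fold.
Codon 3 AAA (Lys): third position 2-fold.
Codon 4 AAG (Lys): third position 2-fold.
Codon 5 GCG (Ala): third position 4-fold.
Codon 6 UCU (Ser): third position 4-fold.
Codon 7 CGG (Arg): third position 4-fold.
Codon 8 UCA (Ser): third position 4-fold.
Codon 9 CGG (Arg): third position 4-fold.
Codon 10 AUA (Ile): third position 3-fold.
Four-fold degenerate third positions: 5.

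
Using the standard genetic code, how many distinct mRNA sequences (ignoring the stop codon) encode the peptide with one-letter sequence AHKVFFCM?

Ala: 4 codons.
His: 2 codons.
Lys: 2 codons.
Val: 4 codons.
Phe: 2 codons.
Phe: 2 codons.
Cys: 2 codons.
Met: 1 codon.
4 × 2 × 2 × 4 × 2 × 2 × 2 × 1 = 512.

512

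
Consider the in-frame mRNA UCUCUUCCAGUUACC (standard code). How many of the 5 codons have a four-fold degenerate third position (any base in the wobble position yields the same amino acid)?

Codon 1 UCU (Ser): third position 4-fold.
Codon 2 CUU (Leu): third position 4-fold.
Codon 3 CCA (Pro): third position 4-fold.
Codon 4 GUU (Val): third position 4-fold.
Codon 5 ACC (Thr): third position 4-fold.
Four-fold degenerate third positions: 5.

5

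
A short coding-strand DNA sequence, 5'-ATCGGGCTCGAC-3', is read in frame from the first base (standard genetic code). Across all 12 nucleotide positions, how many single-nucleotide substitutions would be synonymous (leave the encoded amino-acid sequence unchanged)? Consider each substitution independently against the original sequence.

9

Codon 1 (ATC, Ile): 2 synonymous substitutions.
Codon 2 (GGG, Gly): 3 synonymous substitutions.
Codon 3 (CTC, Leu): 3 synonymous substitutions.
Codon 4 (GAC, Asp): 1 synonymous substitution.
Total: 2 + 3 + 3 + 1 = 9.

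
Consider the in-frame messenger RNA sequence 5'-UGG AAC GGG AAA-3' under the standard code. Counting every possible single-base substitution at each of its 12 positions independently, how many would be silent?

5

Codon 1 (UGG, Trp): 0 synonymous substitutions.
Codon 2 (AAC, Asn): 1 synonymous substitution.
Codon 3 (GGG, Gly): 3 synonymous substitutions.
Codon 4 (AAA, Lys): 1 synonymous substitution.
Total: 0 + 1 + 3 + 1 = 5.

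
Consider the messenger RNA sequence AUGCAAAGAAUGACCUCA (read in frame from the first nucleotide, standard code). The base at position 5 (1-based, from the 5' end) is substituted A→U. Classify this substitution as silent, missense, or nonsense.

Position 5 falls in codon 2: CAA → Gln.
After the substitution the codon is CUA → Leu.
Gln ≠ Leu, so this is a missense mutation.

missense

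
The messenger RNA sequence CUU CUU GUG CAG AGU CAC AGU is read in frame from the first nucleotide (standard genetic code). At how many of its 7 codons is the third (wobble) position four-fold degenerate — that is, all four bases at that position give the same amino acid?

3

Codon 1 CUU (Leu): third position 4-fold.
Codon 2 CUU (Leu): third position 4-fold.
Codon 3 GUG (Val): third position 4-fold.
Codon 4 CAG (Gln): third position 2-fold.
Codon 5 AGU (Ser): third position 2-fold.
Codon 6 CAC (His): third position 2-fold.
Codon 7 AGU (Ser): third position 2-fold.
Four-fold degenerate third positions: 3.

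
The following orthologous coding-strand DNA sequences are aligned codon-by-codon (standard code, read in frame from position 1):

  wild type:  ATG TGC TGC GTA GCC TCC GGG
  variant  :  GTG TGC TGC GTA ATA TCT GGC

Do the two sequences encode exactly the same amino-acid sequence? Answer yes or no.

no

Codon 1: ATG Met / GTG Val — nonsynonymous.
Codon 2: TGC Cys / TGC Cys — identical.
Codon 3: TGC Cys / TGC Cys — identical.
Codon 4: GTA Val / GTA Val — identical.
Codon 5: GCC Ala / ATA Ile — nonsynonymous.
Codon 6: TCC Ser / TCT Ser — synonymous.
Codon 7: GGG Gly / GGC Gly — synonymous.
Nonsynonymous differences: 2 → different protein.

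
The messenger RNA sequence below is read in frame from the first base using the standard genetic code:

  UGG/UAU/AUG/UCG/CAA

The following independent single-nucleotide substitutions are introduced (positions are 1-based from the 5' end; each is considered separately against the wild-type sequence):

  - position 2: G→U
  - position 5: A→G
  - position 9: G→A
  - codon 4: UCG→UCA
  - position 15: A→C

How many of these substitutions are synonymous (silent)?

Codon 1: UGG (Trp) → UUG (Leu) — missense.
Codon 2: UAU (Tyr) → UGU (Cys) — missense.
Codon 3: AUG (Met) → AUA (Ile) — missense.
Codon 4: UCG (Ser) → UCA (Ser) — synonymous.
Codon 5: CAA (Gln) → CAC (His) — missense.
Synonymous: 1 of 5.

1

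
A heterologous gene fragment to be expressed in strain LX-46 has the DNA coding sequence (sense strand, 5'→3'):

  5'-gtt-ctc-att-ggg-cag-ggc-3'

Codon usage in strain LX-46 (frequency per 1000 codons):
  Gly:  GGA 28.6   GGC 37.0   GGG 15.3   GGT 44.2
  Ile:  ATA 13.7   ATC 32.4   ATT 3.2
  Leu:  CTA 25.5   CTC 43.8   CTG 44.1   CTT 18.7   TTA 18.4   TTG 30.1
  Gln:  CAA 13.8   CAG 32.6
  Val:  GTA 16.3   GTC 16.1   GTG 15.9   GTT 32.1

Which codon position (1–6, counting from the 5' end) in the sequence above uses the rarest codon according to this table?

3

Codon 1 GTT (Val): 32.1 per 1000.
Codon 2 CTC (Leu): 43.8 per 1000.
Codon 3 ATT (Ile): 3.2 per 1000.
Codon 4 GGG (Gly): 15.3 per 1000.
Codon 5 CAG (Gln): 32.6 per 1000.
Codon 6 GGC (Gly): 37.0 per 1000.
Lowest frequency is 3.2 at codon 3.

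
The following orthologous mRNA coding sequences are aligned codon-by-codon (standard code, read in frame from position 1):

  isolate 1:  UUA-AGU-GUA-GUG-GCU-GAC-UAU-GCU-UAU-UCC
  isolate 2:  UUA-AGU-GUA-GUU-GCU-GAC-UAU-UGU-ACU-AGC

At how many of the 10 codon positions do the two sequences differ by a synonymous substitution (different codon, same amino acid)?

2

Codon 1: UUA Leu / UUA Leu — identical.
Codon 2: AGU Ser / AGU Ser — identical.
Codon 3: GUA Val / GUA Val — identical.
Codon 4: GUG Val / GUU Val — synonymous.
Codon 5: GCU Ala / GCU Ala — identical.
Codon 6: GAC Asp / GAC Asp — identical.
Codon 7: UAU Tyr / UAU Tyr — identical.
Codon 8: GCU Ala / UGU Cys — nonsynonymous.
Codon 9: UAU Tyr / ACU Thr — nonsynonymous.
Codon 10: UCC Ser / AGC Ser — synonymous.
Synonymous differences: 2.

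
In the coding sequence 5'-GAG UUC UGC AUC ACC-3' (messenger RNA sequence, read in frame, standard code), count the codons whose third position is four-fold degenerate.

Codon 1 GAG (Glu): third position 2-fold.
Codon 2 UUC (Phe): third position 2-fold.
Codon 3 UGC (Cys): third position 2-fold.
Codon 4 AUC (Ile): third position 3-fold.
Codon 5 ACC (Thr): third position 4-fold.
Four-fold degenerate third positions: 1.

1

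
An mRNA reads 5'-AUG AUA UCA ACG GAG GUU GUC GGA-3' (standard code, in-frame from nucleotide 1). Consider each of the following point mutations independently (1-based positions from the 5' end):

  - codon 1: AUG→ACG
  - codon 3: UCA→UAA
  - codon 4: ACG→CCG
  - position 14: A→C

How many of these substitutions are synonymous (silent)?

Codon 1: AUG (Met) → ACG (Thr) — missense.
Codon 3: UCA (Ser) → UAA (Stop) — nonsense.
Codon 4: ACG (Thr) → CCG (Pro) — missense.
Codon 5: GAG (Glu) → GCG (Ala) — missense.
Synonymous: 0 of 4.

0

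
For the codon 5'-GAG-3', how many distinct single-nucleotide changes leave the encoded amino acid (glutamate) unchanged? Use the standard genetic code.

1

Position 1: none → 0 synonymous.
Position 2: none → 0 synonymous.
Position 3: GAA → 1 synonymous.
Total: 0 + 0 + 1 = 1.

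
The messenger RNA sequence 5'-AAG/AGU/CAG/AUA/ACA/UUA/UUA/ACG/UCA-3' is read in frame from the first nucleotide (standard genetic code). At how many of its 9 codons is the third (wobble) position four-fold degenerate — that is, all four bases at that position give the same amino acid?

3

Codon 1 AAG (Lys): third position 2-fold.
Codon 2 AGU (Ser): third position 2-fold.
Codon 3 CAG (Gln): third position 2-fold.
Codon 4 AUA (Ile): third position 3-fold.
Codon 5 ACA (Thr): third position 4-fold.
Codon 6 UUA (Leu): third position 2-fold.
Codon 7 UUA (Leu): third position 2-fold.
Codon 8 ACG (Thr): third position 4-fold.
Codon 9 UCA (Ser): third position 4-fold.
Four-fold degenerate third positions: 3.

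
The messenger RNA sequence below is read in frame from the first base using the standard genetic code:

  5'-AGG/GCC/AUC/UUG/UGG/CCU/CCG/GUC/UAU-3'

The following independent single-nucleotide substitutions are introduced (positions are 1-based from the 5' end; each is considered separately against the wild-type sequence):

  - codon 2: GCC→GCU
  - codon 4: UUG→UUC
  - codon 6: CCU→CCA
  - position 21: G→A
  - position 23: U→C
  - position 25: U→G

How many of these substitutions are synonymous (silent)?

3

Codon 2: GCC (Ala) → GCU (Ala) — synonymous.
Codon 4: UUG (Leu) → UUC (Phe) — missense.
Codon 6: CCU (Pro) → CCA (Pro) — synonymous.
Codon 7: CCG (Pro) → CCA (Pro) — synonymous.
Codon 8: GUC (Val) → GCC (Ala) — missense.
Codon 9: UAU (Tyr) → GAU (Asp) — missense.
Synonymous: 3 of 6.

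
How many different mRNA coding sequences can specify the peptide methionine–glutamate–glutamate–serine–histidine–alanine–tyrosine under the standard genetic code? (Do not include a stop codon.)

Met: 1 codon.
Glu: 2 codons.
Glu: 2 codons.
Ser: 6 codons.
His: 2 codons.
Ala: 4 codons.
Tyr: 2 codons.
1 × 2 × 2 × 6 × 2 × 4 × 2 = 384.

384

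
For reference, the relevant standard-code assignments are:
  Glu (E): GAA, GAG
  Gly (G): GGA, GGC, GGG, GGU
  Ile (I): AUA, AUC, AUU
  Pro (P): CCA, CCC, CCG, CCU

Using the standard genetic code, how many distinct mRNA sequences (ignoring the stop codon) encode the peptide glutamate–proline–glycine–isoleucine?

Glu: 2 codons.
Pro: 4 codons.
Gly: 4 codons.
Ile: 3 codons.
2 × 4 × 4 × 3 = 96.

96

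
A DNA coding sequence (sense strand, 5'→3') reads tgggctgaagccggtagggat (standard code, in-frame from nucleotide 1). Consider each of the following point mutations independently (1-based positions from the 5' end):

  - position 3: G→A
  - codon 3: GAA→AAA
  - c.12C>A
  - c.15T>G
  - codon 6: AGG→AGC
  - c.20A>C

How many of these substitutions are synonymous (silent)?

2

Codon 1: TGG (Trp) → TGA (Stop) — nonsense.
Codon 3: GAA (Glu) → AAA (Lys) — missense.
Codon 4: GCC (Ala) → GCA (Ala) — synonymous.
Codon 5: GGT (Gly) → GGG (Gly) — synonymous.
Codon 6: AGG (Arg) → AGC (Ser) — missense.
Codon 7: GAT (Asp) → GCT (Ala) — missense.
Synonymous: 2 of 6.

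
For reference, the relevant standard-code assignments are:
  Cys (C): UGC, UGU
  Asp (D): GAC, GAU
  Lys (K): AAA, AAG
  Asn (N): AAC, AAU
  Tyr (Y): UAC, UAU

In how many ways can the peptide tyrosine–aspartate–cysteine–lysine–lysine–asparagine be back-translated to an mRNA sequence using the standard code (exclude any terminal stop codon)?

64

Tyr: 2 codons.
Asp: 2 codons.
Cys: 2 codons.
Lys: 2 codons.
Lys: 2 codons.
Asn: 2 codons.
2 × 2 × 2 × 2 × 2 × 2 = 64.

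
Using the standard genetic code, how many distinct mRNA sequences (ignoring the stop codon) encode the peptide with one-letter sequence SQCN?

Ser: 6 codons.
Gln: 2 codons.
Cys: 2 codons.
Asn: 2 codons.
6 × 2 × 2 × 2 = 48.

48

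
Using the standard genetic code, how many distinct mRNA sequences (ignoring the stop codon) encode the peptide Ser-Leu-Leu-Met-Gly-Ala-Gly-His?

Ser: 6 codons.
Leu: 6 codons.
Leu: 6 codons.
Met: 1 codon.
Gly: 4 codons.
Ala: 4 codons.
Gly: 4 codons.
His: 2 codons.
6 × 6 × 6 × 1 × 4 × 4 × 4 × 2 = 27648.

27648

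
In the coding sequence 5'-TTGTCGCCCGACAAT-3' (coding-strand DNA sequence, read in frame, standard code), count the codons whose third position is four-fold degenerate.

Codon 1 TTG (Leu): third position 2-fold.
Codon 2 TCG (Ser): third position 4-fold.
Codon 3 CCC (Pro): third position 4-fold.
Codon 4 GAC (Asp): third position 2-fold.
Codon 5 AAT (Asn): third position 2-fold.
Four-fold degenerate third positions: 2.

2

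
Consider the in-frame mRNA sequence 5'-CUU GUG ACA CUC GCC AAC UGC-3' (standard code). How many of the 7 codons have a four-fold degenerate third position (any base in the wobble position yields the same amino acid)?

Codon 1 CUU (Leu): third position 4-fold.
Codon 2 GUG (Val): third position 4-fold.
Codon 3 ACA (Thr): third position 4-fold.
Codon 4 CUC (Leu): third position 4-fold.
Codon 5 GCC (Ala): third position 4-fold.
Codon 6 AAC (Asn): third position 2-fold.
Codon 7 UGC (Cys): third position 2-fold.
Four-fold degenerate third positions: 5.

5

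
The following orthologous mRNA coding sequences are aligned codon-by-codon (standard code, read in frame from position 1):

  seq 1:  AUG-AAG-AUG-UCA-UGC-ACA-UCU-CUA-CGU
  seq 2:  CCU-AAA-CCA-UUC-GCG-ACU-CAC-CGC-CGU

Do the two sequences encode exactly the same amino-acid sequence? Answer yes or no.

Codon 1: AUG Met / CCU Pro — nonsynonymous.
Codon 2: AAG Lys / AAA Lys — synonymous.
Codon 3: AUG Met / CCA Pro — nonsynonymous.
Codon 4: UCA Ser / UUC Phe — nonsynonymous.
Codon 5: UGC Cys / GCG Ala — nonsynonymous.
Codon 6: ACA Thr / ACU Thr — synonymous.
Codon 7: UCU Ser / CAC His — nonsynonymous.
Codon 8: CUA Leu / CGC Arg — nonsynonymous.
Codon 9: CGU Arg / CGU Arg — identical.
Nonsynonymous differences: 6 → different protein.

no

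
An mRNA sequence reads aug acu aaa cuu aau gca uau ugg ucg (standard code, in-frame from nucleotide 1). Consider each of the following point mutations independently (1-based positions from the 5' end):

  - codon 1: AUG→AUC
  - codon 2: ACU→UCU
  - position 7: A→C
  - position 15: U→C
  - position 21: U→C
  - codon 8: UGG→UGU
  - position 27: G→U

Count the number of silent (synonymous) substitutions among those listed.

3

Codon 1: AUG (Met) → AUC (Ile) — missense.
Codon 2: ACU (Thr) → UCU (Ser) — missense.
Codon 3: AAA (Lys) → CAA (Gln) — missense.
Codon 5: AAU (Asn) → AAC (Asn) — synonymous.
Codon 7: UAU (Tyr) → UAC (Tyr) — synonymous.
Codon 8: UGG (Trp) → UGU (Cys) — missense.
Codon 9: UCG (Ser) → UCU (Ser) — synonymous.
Synonymous: 3 of 7.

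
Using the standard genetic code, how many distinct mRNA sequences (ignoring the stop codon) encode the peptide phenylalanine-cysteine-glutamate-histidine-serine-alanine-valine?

Phe: 2 codons.
Cys: 2 codons.
Glu: 2 codons.
His: 2 codons.
Ser: 6 codons.
Ala: 4 codons.
Val: 4 codons.
2 × 2 × 2 × 2 × 6 × 4 × 4 = 1536.

1536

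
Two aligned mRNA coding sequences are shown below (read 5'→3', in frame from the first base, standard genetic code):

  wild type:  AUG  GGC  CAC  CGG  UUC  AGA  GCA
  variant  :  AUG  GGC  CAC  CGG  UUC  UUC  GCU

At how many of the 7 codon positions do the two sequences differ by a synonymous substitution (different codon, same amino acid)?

Codon 1: AUG Met / AUG Met — identical.
Codon 2: GGC Gly / GGC Gly — identical.
Codon 3: CAC His / CAC His — identical.
Codon 4: CGG Arg / CGG Arg — identical.
Codon 5: UUC Phe / UUC Phe — identical.
Codon 6: AGA Arg / UUC Phe — nonsynonymous.
Codon 7: GCA Ala / GCU Ala — synonymous.
Synonymous differences: 1.

1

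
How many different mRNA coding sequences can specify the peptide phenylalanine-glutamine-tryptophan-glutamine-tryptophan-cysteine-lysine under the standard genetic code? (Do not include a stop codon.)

32

Phe: 2 codons.
Gln: 2 codons.
Trp: 1 codon.
Gln: 2 codons.
Trp: 1 codon.
Cys: 2 codons.
Lys: 2 codons.
2 × 2 × 1 × 2 × 1 × 2 × 2 = 32.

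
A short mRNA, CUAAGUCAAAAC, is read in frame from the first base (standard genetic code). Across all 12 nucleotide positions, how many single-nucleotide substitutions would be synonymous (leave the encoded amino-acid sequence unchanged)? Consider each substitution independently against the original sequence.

Codon 1 (CUA, Leu): 4 synonymous substitutions.
Codon 2 (AGU, Ser): 1 synonymous substitution.
Codon 3 (CAA, Gln): 1 synonymous substitution.
Codon 4 (AAC, Asn): 1 synonymous substitution.
Total: 4 + 1 + 1 + 1 = 7.

7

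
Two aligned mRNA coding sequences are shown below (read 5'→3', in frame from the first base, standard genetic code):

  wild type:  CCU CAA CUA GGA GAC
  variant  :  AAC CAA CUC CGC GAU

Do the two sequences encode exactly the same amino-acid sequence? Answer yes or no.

Codon 1: CCU Pro / AAC Asn — nonsynonymous.
Codon 2: CAA Gln / CAA Gln — identical.
Codon 3: CUA Leu / CUC Leu — synonymous.
Codon 4: GGA Gly / CGC Arg — nonsynonymous.
Codon 5: GAC Asp / GAU Asp — synonymous.
Nonsynonymous differences: 2 → different protein.

no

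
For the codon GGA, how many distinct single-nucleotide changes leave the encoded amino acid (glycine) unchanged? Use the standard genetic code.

Position 1: none → 0 synonymous.
Position 2: none → 0 synonymous.
Position 3: GGU, GGC, GGG → 3 synonymous.
Total: 0 + 0 + 3 = 3.

3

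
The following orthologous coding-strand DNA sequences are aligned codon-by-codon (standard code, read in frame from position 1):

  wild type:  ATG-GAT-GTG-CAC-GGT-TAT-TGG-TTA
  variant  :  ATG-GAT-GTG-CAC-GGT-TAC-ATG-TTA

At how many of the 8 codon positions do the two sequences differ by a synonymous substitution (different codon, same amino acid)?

1

Codon 1: ATG Met / ATG Met — identical.
Codon 2: GAT Asp / GAT Asp — identical.
Codon 3: GTG Val / GTG Val — identical.
Codon 4: CAC His / CAC His — identical.
Codon 5: GGT Gly / GGT Gly — identical.
Codon 6: TAT Tyr / TAC Tyr — synonymous.
Codon 7: TGG Trp / ATG Met — nonsynonymous.
Codon 8: TTA Leu / TTA Leu — identical.
Synonymous differences: 1.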